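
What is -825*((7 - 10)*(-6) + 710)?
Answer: -600600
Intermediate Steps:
-825*((7 - 10)*(-6) + 710) = -825*(-3*(-6) + 710) = -825*(18 + 710) = -825*728 = -600600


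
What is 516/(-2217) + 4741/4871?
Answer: 2665787/3599669 ≈ 0.74056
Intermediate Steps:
516/(-2217) + 4741/4871 = 516*(-1/2217) + 4741*(1/4871) = -172/739 + 4741/4871 = 2665787/3599669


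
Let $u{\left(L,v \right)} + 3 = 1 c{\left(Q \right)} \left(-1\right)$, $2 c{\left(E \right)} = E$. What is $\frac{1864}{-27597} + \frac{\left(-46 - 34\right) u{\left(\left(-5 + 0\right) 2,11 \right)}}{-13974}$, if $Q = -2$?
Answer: $- \frac{1692392}{21424471} \approx -0.078993$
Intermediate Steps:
$c{\left(E \right)} = \frac{E}{2}$
$u{\left(L,v \right)} = -2$ ($u{\left(L,v \right)} = -3 + 1 \cdot \frac{1}{2} \left(-2\right) \left(-1\right) = -3 + 1 \left(-1\right) \left(-1\right) = -3 - -1 = -3 + 1 = -2$)
$\frac{1864}{-27597} + \frac{\left(-46 - 34\right) u{\left(\left(-5 + 0\right) 2,11 \right)}}{-13974} = \frac{1864}{-27597} + \frac{\left(-46 - 34\right) \left(-2\right)}{-13974} = 1864 \left(- \frac{1}{27597}\right) + \left(-80\right) \left(-2\right) \left(- \frac{1}{13974}\right) = - \frac{1864}{27597} + 160 \left(- \frac{1}{13974}\right) = - \frac{1864}{27597} - \frac{80}{6987} = - \frac{1692392}{21424471}$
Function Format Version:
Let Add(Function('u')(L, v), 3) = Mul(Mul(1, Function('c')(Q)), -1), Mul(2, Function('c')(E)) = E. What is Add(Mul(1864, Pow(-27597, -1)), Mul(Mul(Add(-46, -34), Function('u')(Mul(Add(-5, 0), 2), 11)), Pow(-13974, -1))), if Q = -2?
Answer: Rational(-1692392, 21424471) ≈ -0.078993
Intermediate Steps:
Function('c')(E) = Mul(Rational(1, 2), E)
Function('u')(L, v) = -2 (Function('u')(L, v) = Add(-3, Mul(Mul(1, Mul(Rational(1, 2), -2)), -1)) = Add(-3, Mul(Mul(1, -1), -1)) = Add(-3, Mul(-1, -1)) = Add(-3, 1) = -2)
Add(Mul(1864, Pow(-27597, -1)), Mul(Mul(Add(-46, -34), Function('u')(Mul(Add(-5, 0), 2), 11)), Pow(-13974, -1))) = Add(Mul(1864, Pow(-27597, -1)), Mul(Mul(Add(-46, -34), -2), Pow(-13974, -1))) = Add(Mul(1864, Rational(-1, 27597)), Mul(Mul(-80, -2), Rational(-1, 13974))) = Add(Rational(-1864, 27597), Mul(160, Rational(-1, 13974))) = Add(Rational(-1864, 27597), Rational(-80, 6987)) = Rational(-1692392, 21424471)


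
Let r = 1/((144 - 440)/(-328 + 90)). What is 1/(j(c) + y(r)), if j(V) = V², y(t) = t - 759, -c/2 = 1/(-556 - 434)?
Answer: -36263700/27494990177 ≈ -0.0013189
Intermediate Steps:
c = 1/495 (c = -2/(-556 - 434) = -2/(-990) = -2*(-1/990) = 1/495 ≈ 0.0020202)
r = 119/148 (r = 1/(-296/(-238)) = 1/(-296*(-1/238)) = 1/(148/119) = 119/148 ≈ 0.80405)
y(t) = -759 + t
1/(j(c) + y(r)) = 1/((1/495)² + (-759 + 119/148)) = 1/(1/245025 - 112213/148) = 1/(-27494990177/36263700) = -36263700/27494990177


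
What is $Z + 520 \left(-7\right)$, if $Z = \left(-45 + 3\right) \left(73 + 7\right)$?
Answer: $-7000$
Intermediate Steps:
$Z = -3360$ ($Z = \left(-42\right) 80 = -3360$)
$Z + 520 \left(-7\right) = -3360 + 520 \left(-7\right) = -3360 - 3640 = -7000$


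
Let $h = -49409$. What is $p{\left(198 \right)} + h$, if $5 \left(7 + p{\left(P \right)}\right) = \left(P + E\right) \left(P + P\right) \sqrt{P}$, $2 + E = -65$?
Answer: $-49416 + \frac{155628 \sqrt{22}}{5} \approx 96576.0$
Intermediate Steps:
$E = -67$ ($E = -2 - 65 = -67$)
$p{\left(P \right)} = -7 + \frac{2 P^{\frac{3}{2}} \left(-67 + P\right)}{5}$ ($p{\left(P \right)} = -7 + \frac{\left(P - 67\right) \left(P + P\right) \sqrt{P}}{5} = -7 + \frac{\left(-67 + P\right) 2 P \sqrt{P}}{5} = -7 + \frac{2 P \left(-67 + P\right) \sqrt{P}}{5} = -7 + \frac{2 P^{\frac{3}{2}} \left(-67 + P\right)}{5}$)
$p{\left(198 \right)} + h = \left(-7 - \frac{134 \cdot 198^{\frac{3}{2}}}{5} + \frac{2 \cdot 198^{\frac{5}{2}}}{5}\right) - 49409 = \left(-7 - \frac{134 \cdot 594 \sqrt{22}}{5} + \frac{2 \cdot 117612 \sqrt{22}}{5}\right) - 49409 = \left(-7 - \frac{79596 \sqrt{22}}{5} + \frac{235224 \sqrt{22}}{5}\right) - 49409 = \left(-7 + \frac{155628 \sqrt{22}}{5}\right) - 49409 = -49416 + \frac{155628 \sqrt{22}}{5}$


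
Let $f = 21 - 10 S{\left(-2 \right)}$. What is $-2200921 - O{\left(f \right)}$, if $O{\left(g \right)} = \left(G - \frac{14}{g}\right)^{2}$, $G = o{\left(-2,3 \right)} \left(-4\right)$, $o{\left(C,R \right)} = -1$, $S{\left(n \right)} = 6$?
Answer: $- \frac{3347629741}{1521} \approx -2.2009 \cdot 10^{6}$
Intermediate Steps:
$f = -39$ ($f = 21 - 60 = -39$)
$G = 4$ ($G = \left(-1\right) \left(-4\right) = 4$)
$O{\left(g \right)} = \left(4 - \frac{14}{g}\right)^{2}$
$-2200921 - O{\left(f \right)} = -2200921 - \frac{4 \left(-7 + 2 \left(-39\right)\right)^{2}}{1521} = -2200921 - 4 \cdot \frac{1}{1521} \left(-7 - 78\right)^{2} = -2200921 - 4 \cdot \frac{1}{1521} \left(-85\right)^{2} = -2200921 - 4 \cdot \frac{1}{1521} \cdot 7225 = -2200921 - \frac{28900}{1521} = - \frac{3347629741}{1521}$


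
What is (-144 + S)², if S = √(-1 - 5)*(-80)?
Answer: -17664 + 23040*I*√6 ≈ -17664.0 + 56436.0*I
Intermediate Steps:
S = -80*I*√6 (S = √(-6)*(-80) = (I*√6)*(-80) = -80*I*√6 ≈ -195.96*I)
(-144 + S)² = (-144 - 80*I*√6)²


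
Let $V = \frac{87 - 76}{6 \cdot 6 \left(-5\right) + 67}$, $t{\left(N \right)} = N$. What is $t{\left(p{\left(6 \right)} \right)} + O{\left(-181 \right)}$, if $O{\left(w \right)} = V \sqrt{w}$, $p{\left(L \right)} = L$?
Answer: $6 - \frac{11 i \sqrt{181}}{113} \approx 6.0 - 1.3096 i$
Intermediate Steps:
$V = - \frac{11}{113}$ ($V = \frac{11}{36 \left(-5\right) + 67} = \frac{11}{-180 + 67} = \frac{11}{-113} = 11 \left(- \frac{1}{113}\right) = - \frac{11}{113} \approx -0.097345$)
$O{\left(w \right)} = - \frac{11 \sqrt{w}}{113}$
$t{\left(p{\left(6 \right)} \right)} + O{\left(-181 \right)} = 6 - \frac{11 \sqrt{-181}}{113} = 6 - \frac{11 i \sqrt{181}}{113}$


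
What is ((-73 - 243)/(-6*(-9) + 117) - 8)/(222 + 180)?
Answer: -842/34371 ≈ -0.024497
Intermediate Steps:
((-73 - 243)/(-6*(-9) + 117) - 8)/(222 + 180) = (-316/(54 + 117) - 8)/402 = (-316/171 - 8)*(1/402) = -1684/171*1/402 = -842/34371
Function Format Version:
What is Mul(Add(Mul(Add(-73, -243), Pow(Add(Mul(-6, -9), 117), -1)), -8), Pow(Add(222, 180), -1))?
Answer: Rational(-842, 34371) ≈ -0.024497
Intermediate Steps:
Mul(Add(Mul(Add(-73, -243), Pow(Add(Mul(-6, -9), 117), -1)), -8), Pow(Add(222, 180), -1)) = Mul(Add(Mul(-316, Pow(Add(54, 117), -1)), -8), Pow(402, -1)) = Mul(Add(Mul(-316, Pow(171, -1)), -8), Rational(1, 402)) = Mul(Add(Mul(-316, Rational(1, 171)), -8), Rational(1, 402)) = Mul(Add(Rational(-316, 171), -8), Rational(1, 402)) = Mul(Rational(-1684, 171), Rational(1, 402)) = Rational(-842, 34371)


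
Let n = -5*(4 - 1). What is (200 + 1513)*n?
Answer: -25695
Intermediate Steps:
n = -15 (n = -5*3 = -15)
(200 + 1513)*n = (200 + 1513)*(-15) = 1713*(-15) = -25695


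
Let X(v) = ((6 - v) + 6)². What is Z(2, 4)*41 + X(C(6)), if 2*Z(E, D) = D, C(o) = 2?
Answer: 182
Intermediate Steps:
Z(E, D) = D/2
X(v) = (12 - v)²
Z(2, 4)*41 + X(C(6)) = ((½)*4)*41 + (-12 + 2)² = 2*41 + (-10)² = 82 + 100 = 182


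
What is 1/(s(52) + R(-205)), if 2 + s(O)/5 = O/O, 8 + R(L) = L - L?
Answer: -1/13 ≈ -0.076923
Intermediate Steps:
R(L) = -8 (R(L) = -8 + (L - L) = -8 + 0 = -8)
s(O) = -5 (s(O) = -10 + 5*(O/O) = -10 + 5*1 = -10 + 5 = -5)
1/(s(52) + R(-205)) = 1/(-5 - 8) = 1/(-13) = -1/13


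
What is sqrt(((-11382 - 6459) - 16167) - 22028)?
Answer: 2*I*sqrt(14009) ≈ 236.72*I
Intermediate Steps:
sqrt(((-11382 - 6459) - 16167) - 22028) = sqrt((-17841 - 16167) - 22028) = sqrt(-34008 - 22028) = sqrt(-56036) = 2*I*sqrt(14009)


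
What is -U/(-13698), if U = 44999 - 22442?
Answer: 7519/4566 ≈ 1.6467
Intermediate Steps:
U = 22557
-U/(-13698) = -1*22557/(-13698) = -22557*(-1/13698) = 7519/4566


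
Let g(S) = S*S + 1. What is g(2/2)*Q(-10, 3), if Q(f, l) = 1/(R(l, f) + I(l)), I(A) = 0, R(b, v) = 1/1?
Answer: 2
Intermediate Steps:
R(b, v) = 1
g(S) = 1 + S**2 (g(S) = S**2 + 1 = 1 + S**2)
Q(f, l) = 1 (Q(f, l) = 1/(1 + 0) = 1/1 = 1)
g(2/2)*Q(-10, 3) = (1 + (2/2)**2)*1 = (1 + (2*(1/2))**2)*1 = (1 + 1**2)*1 = (1 + 1)*1 = 2*1 = 2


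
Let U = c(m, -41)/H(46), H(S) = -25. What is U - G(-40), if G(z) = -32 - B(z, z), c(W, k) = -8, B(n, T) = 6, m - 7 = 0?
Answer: 958/25 ≈ 38.320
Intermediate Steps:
m = 7 (m = 7 + 0 = 7)
U = 8/25 (U = -8/(-25) = -8*(-1/25) = 8/25 ≈ 0.32000)
G(z) = -38 (G(z) = -32 - 1*6 = -32 - 6 = -38)
U - G(-40) = 8/25 - 1*(-38) = 8/25 + 38 = 958/25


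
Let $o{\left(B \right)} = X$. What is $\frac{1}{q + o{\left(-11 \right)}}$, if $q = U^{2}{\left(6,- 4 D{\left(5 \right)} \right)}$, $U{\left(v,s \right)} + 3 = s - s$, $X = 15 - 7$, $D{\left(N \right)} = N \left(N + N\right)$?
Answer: $\frac{1}{17} \approx 0.058824$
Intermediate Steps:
$D{\left(N \right)} = 2 N^{2}$ ($D{\left(N \right)} = N 2 N = 2 N^{2}$)
$X = 8$ ($X = 15 - 7 = 8$)
$U{\left(v,s \right)} = -3$ ($U{\left(v,s \right)} = -3 + \left(s - s\right) = -3 + 0 = -3$)
$o{\left(B \right)} = 8$
$q = 9$ ($q = \left(-3\right)^{2} = 9$)
$\frac{1}{q + o{\left(-11 \right)}} = \frac{1}{9 + 8} = \frac{1}{17}$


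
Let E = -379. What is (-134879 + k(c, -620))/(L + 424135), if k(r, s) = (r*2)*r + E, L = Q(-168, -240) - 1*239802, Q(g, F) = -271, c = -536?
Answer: 219667/92031 ≈ 2.3869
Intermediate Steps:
L = -240073 (L = -271 - 1*239802 = -271 - 239802 = -240073)
k(r, s) = -379 + 2*r² (k(r, s) = (r*2)*r - 379 = (2*r)*r - 379 = 2*r² - 379 = -379 + 2*r²)
(-134879 + k(c, -620))/(L + 424135) = (-134879 + (-379 + 2*(-536)²))/(-240073 + 424135) = (-134879 + (-379 + 2*287296))/184062 = (-134879 + (-379 + 574592))*(1/184062) = (-134879 + 574213)*(1/184062) = 439334*(1/184062) = 219667/92031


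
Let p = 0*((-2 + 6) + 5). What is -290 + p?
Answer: -290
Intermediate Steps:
p = 0 (p = 0*(4 + 5) = 0*9 = 0)
-290 + p = -290 + 0 = -290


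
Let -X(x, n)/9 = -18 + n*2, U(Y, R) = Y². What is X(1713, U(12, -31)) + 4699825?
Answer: 4697395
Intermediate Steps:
X(x, n) = 162 - 18*n (X(x, n) = -9*(-18 + n*2) = -9*(-18 + 2*n) = 162 - 18*n)
X(1713, U(12, -31)) + 4699825 = (162 - 18*12²) + 4699825 = (162 - 18*144) + 4699825 = (162 - 2592) + 4699825 = -2430 + 4699825 = 4697395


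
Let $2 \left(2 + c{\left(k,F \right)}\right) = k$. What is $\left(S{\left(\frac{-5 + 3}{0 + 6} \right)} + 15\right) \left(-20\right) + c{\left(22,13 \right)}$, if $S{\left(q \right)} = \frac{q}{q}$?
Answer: $-311$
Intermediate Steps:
$S{\left(q \right)} = 1$
$c{\left(k,F \right)} = -2 + \frac{k}{2}$
$\left(S{\left(\frac{-5 + 3}{0 + 6} \right)} + 15\right) \left(-20\right) + c{\left(22,13 \right)} = \left(1 + 15\right) \left(-20\right) + \left(-2 + \frac{1}{2} \cdot 22\right) = 16 \left(-20\right) + \left(-2 + 11\right) = -320 + 9 = -311$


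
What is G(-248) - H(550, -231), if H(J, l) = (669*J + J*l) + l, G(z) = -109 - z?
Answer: -240530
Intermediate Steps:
H(J, l) = l + 669*J + J*l
G(-248) - H(550, -231) = (-109 - 1*(-248)) - (-231 + 669*550 + 550*(-231)) = (-109 + 248) - (-231 + 367950 - 127050) = 139 - 1*240669 = 139 - 240669 = -240530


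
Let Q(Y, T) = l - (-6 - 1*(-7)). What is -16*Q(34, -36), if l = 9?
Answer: -128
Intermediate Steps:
Q(Y, T) = 8 (Q(Y, T) = 9 - (-6 - 1*(-7)) = 9 - (-6 + 7) = 9 - 1*1 = 9 - 1 = 8)
-16*Q(34, -36) = -16*8 = -128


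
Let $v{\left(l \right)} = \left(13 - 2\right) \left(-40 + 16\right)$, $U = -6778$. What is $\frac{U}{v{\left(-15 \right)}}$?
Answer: $\frac{3389}{132} \approx 25.674$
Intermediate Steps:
$v{\left(l \right)} = -264$ ($v{\left(l \right)} = 11 \left(-24\right) = -264$)
$\frac{U}{v{\left(-15 \right)}} = - \frac{6778}{-264} = \left(-6778\right) \left(- \frac{1}{264}\right) = \frac{3389}{132}$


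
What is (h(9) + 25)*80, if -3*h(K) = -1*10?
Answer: 6800/3 ≈ 2266.7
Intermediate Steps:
h(K) = 10/3 (h(K) = -(-1)*10/3 = -⅓*(-10) = 10/3)
(h(9) + 25)*80 = (10/3 + 25)*80 = (85/3)*80 = 6800/3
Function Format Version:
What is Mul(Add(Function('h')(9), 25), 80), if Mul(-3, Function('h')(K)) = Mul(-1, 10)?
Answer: Rational(6800, 3) ≈ 2266.7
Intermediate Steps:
Function('h')(K) = Rational(10, 3) (Function('h')(K) = Mul(Rational(-1, 3), Mul(-1, 10)) = Mul(Rational(-1, 3), -10) = Rational(10, 3))
Mul(Add(Function('h')(9), 25), 80) = Mul(Add(Rational(10, 3), 25), 80) = Mul(Rational(85, 3), 80) = Rational(6800, 3)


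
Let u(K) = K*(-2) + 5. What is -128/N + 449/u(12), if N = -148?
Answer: -16005/703 ≈ -22.767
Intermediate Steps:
u(K) = 5 - 2*K (u(K) = -2*K + 5 = 5 - 2*K)
-128/N + 449/u(12) = -128/(-148) + 449/(5 - 2*12) = -128*(-1/148) + 449/(5 - 24) = 32/37 + 449/(-19) = 32/37 + 449*(-1/19) = 32/37 - 449/19 = -16005/703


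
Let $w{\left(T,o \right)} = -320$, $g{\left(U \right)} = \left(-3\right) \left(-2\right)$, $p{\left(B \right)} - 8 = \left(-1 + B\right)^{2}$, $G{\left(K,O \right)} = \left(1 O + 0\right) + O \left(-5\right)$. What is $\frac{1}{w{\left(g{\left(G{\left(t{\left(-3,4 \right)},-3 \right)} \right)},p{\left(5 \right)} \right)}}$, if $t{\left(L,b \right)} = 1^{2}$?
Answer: $- \frac{1}{320} \approx -0.003125$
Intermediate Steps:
$t{\left(L,b \right)} = 1$
$G{\left(K,O \right)} = - 4 O$ ($G{\left(K,O \right)} = \left(O + 0\right) - 5 O = O - 5 O = - 4 O$)
$p{\left(B \right)} = 8 + \left(-1 + B\right)^{2}$
$g{\left(U \right)} = 6$
$\frac{1}{w{\left(g{\left(G{\left(t{\left(-3,4 \right)},-3 \right)} \right)},p{\left(5 \right)} \right)}} = \frac{1}{-320} = - \frac{1}{320}$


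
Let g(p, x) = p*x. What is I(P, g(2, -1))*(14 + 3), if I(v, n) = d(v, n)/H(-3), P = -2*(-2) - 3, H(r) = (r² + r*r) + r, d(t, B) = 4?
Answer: 68/15 ≈ 4.5333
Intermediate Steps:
H(r) = r + 2*r² (H(r) = (r² + r²) + r = 2*r² + r = r + 2*r²)
P = 1 (P = 4 - 3 = 1)
I(v, n) = 4/15 (I(v, n) = 4/((-3*(1 + 2*(-3)))) = 4/((-3*(1 - 6))) = 4/((-3*(-5))) = 4/15)
I(P, g(2, -1))*(14 + 3) = 4*(14 + 3)/15 = (4/15)*17 = 68/15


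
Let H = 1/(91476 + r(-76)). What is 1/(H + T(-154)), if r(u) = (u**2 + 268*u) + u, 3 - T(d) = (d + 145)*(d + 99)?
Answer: -76808/37789535 ≈ -0.0020325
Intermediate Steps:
T(d) = 3 - (99 + d)*(145 + d) (T(d) = 3 - (d + 145)*(d + 99) = 3 - (145 + d)*(99 + d) = 3 - (99 + d)*(145 + d))
r(u) = u**2 + 269*u
H = 1/76808 (H = 1/(91476 - 76*(269 - 76)) = 1/(91476 - 76*193) = 1/(91476 - 14668) = 1/76808 ≈ 1.3019e-5)
1/(H + T(-154)) = 1/(1/76808 + (-14352 - 1*(-154)**2 - 244*(-154))) = 1/(1/76808 + (-14352 - 1*23716 + 37576)) = 1/(1/76808 + (-14352 - 23716 + 37576)) = 1/(1/76808 - 492) = 1/(-37789535/76808) = -76808/37789535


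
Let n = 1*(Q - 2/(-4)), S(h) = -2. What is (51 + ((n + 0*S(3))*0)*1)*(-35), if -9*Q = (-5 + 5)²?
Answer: -1785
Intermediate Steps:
Q = 0 (Q = -(-5 + 5)²/9 = -⅑*0² = -⅑*0 = 0)
n = ½ (n = 1*(0 - 2/(-4)) = 1*(0 - 2*(-¼)) = 1*(0 + ½) = 1*(½) = ½ ≈ 0.50000)
(51 + ((n + 0*S(3))*0)*1)*(-35) = (51 + ((½ + 0*(-2))*0)*1)*(-35) = (51 + ((½ + 0)*0)*1)*(-35) = (51 + ((½)*0)*1)*(-35) = (51 + 0*1)*(-35) = (51 + 0)*(-35) = 51*(-35) = -1785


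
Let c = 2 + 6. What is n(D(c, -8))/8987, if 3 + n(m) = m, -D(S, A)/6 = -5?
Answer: 27/8987 ≈ 0.0030043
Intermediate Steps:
c = 8
D(S, A) = 30 (D(S, A) = -6*(-5) = 30)
n(m) = -3 + m
n(D(c, -8))/8987 = (-3 + 30)/8987 = 27*(1/8987) = 27/8987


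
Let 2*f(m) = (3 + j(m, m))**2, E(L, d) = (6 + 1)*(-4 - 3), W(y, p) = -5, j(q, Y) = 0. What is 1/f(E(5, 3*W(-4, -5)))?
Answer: 2/9 ≈ 0.22222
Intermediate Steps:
E(L, d) = -49 (E(L, d) = 7*(-7) = -49)
f(m) = 9/2 (f(m) = (3 + 0)**2/2 = (1/2)*3**2 = (1/2)*9 = 9/2)
1/f(E(5, 3*W(-4, -5))) = 1/(9/2) = 2/9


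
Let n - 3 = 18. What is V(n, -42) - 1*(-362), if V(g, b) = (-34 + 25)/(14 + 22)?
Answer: 1447/4 ≈ 361.75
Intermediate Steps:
n = 21 (n = 3 + 18 = 21)
V(g, b) = -¼ (V(g, b) = -9/36 = -9*1/36 = -¼)
V(n, -42) - 1*(-362) = -¼ - 1*(-362) = -¼ + 362 = 1447/4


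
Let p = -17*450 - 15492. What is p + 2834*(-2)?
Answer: -28810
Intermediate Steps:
p = -23142 (p = -7650 - 15492 = -23142)
p + 2834*(-2) = -23142 + 2834*(-2) = -23142 - 5668 = -28810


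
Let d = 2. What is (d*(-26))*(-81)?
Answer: 4212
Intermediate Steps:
(d*(-26))*(-81) = (2*(-26))*(-81) = -52*(-81) = 4212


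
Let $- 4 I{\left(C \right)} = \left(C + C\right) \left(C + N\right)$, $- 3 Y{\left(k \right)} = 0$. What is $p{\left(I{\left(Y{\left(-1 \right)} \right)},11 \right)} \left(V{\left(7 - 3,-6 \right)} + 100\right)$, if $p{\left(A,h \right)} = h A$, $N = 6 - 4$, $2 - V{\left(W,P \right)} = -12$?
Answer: $0$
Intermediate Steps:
$Y{\left(k \right)} = 0$ ($Y{\left(k \right)} = \left(- \frac{1}{3}\right) 0 = 0$)
$V{\left(W,P \right)} = 14$ ($V{\left(W,P \right)} = 2 - -12 = 2 + 12 = 14$)
$N = 2$
$I{\left(C \right)} = - \frac{C \left(2 + C\right)}{2}$ ($I{\left(C \right)} = - \frac{\left(C + C\right) \left(C + 2\right)}{4} = - \frac{2 C \left(2 + C\right)}{4} = - \frac{C \left(2 + C\right)}{2}$)
$p{\left(A,h \right)} = A h$
$p{\left(I{\left(Y{\left(-1 \right)} \right)},11 \right)} \left(V{\left(7 - 3,-6 \right)} + 100\right) = \left(- \frac{1}{2}\right) 0 \left(2 + 0\right) 11 \left(14 + 100\right) = \left(- \frac{1}{2}\right) 0 \cdot 2 \cdot 11 \cdot 114 = 0 \cdot 11 \cdot 114 = 0 \cdot 114 = 0$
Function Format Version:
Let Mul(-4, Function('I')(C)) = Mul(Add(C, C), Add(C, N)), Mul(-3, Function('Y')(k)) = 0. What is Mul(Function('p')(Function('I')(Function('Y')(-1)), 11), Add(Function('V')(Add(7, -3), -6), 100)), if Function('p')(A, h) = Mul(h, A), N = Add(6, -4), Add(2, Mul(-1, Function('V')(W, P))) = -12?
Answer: 0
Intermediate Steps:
Function('Y')(k) = 0 (Function('Y')(k) = Mul(Rational(-1, 3), 0) = 0)
Function('V')(W, P) = 14 (Function('V')(W, P) = Add(2, Mul(-1, -12)) = Add(2, 12) = 14)
N = 2
Function('I')(C) = Mul(Rational(-1, 2), C, Add(2, C)) (Function('I')(C) = Mul(Rational(-1, 4), Mul(Add(C, C), Add(C, 2))) = Mul(Rational(-1, 4), Mul(Mul(2, C), Add(2, C))) = Mul(Rational(-1, 4), Mul(2, C, Add(2, C))) = Mul(Rational(-1, 2), C, Add(2, C)))
Function('p')(A, h) = Mul(A, h)
Mul(Function('p')(Function('I')(Function('Y')(-1)), 11), Add(Function('V')(Add(7, -3), -6), 100)) = Mul(Mul(Mul(Rational(-1, 2), 0, Add(2, 0)), 11), Add(14, 100)) = Mul(Mul(Mul(Rational(-1, 2), 0, 2), 11), 114) = Mul(Mul(0, 11), 114) = Mul(0, 114) = 0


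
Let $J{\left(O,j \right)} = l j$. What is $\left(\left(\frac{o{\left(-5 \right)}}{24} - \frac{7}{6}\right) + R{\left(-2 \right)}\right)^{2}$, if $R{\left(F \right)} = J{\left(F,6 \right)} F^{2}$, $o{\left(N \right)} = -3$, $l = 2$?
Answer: $\frac{1256641}{576} \approx 2181.7$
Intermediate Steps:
$J{\left(O,j \right)} = 2 j$
$R{\left(F \right)} = 12 F^{2}$ ($R{\left(F \right)} = 2 \cdot 6 F^{2} = 12 F^{2}$)
$\left(\left(\frac{o{\left(-5 \right)}}{24} - \frac{7}{6}\right) + R{\left(-2 \right)}\right)^{2} = \left(\left(- \frac{3}{24} - \frac{7}{6}\right) + 12 \left(-2\right)^{2}\right)^{2} = \left(\left(\left(-3\right) \frac{1}{24} - \frac{7}{6}\right) + 12 \cdot 4\right)^{2} = \left(\left(- \frac{1}{8} - \frac{7}{6}\right) + 48\right)^{2} = \left(- \frac{31}{24} + 48\right)^{2} = \left(\frac{1121}{24}\right)^{2} = \frac{1256641}{576}$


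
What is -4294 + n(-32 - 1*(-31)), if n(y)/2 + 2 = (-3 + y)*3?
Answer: -4322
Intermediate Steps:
n(y) = -22 + 6*y (n(y) = -4 + 2*((-3 + y)*3) = -4 + 2*(-9 + 3*y) = -4 + (-18 + 6*y) = -22 + 6*y)
-4294 + n(-32 - 1*(-31)) = -4294 + (-22 + 6*(-32 - 1*(-31))) = -4294 + (-22 + 6*(-32 + 31)) = -4294 + (-22 + 6*(-1)) = -4294 + (-22 - 6) = -4294 - 28 = -4322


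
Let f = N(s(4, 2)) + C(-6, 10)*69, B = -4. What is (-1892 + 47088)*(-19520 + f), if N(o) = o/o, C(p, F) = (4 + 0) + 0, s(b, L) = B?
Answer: -869706628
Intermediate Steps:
s(b, L) = -4
C(p, F) = 4 (C(p, F) = 4 + 0 = 4)
N(o) = 1
f = 277 (f = 1 + 4*69 = 1 + 276 = 277)
(-1892 + 47088)*(-19520 + f) = (-1892 + 47088)*(-19520 + 277) = 45196*(-19243) = -869706628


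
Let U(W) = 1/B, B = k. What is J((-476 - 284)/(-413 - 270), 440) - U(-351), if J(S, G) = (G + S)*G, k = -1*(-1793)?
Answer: 237685816917/1224619 ≈ 1.9409e+5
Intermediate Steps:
k = 1793
J(S, G) = G*(G + S)
B = 1793
U(W) = 1/1793
J((-476 - 284)/(-413 - 270), 440) - U(-351) = 440*(440 + (-476 - 284)/(-413 - 270)) - 1*1/1793 = 440*(440 - 760/(-683)) - 1/1793 = 440*(440 - 760*(-1/683)) - 1/1793 = 440*(440 + 760/683) - 1/1793 = 440*(301280/683) - 1/1793 = 132563200/683 - 1/1793 = 237685816917/1224619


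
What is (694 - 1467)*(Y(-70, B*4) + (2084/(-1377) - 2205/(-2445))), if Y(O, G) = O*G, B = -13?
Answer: -631436155691/224451 ≈ -2.8132e+6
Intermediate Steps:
Y(O, G) = G*O
(694 - 1467)*(Y(-70, B*4) + (2084/(-1377) - 2205/(-2445))) = (694 - 1467)*(-13*4*(-70) + (2084/(-1377) - 2205/(-2445))) = -773*(-52*(-70) + (2084*(-1/1377) - 2205*(-1/2445))) = -773*(3640 + (-2084/1377 + 147/163)) = -773*(3640 - 137273/224451) = -773*816864367/224451 = -631436155691/224451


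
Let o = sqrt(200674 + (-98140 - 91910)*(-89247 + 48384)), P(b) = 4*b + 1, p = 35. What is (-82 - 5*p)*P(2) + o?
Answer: -2313 + 8*sqrt(121347091) ≈ 85813.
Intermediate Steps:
P(b) = 1 + 4*b
o = 8*sqrt(121347091) (o = sqrt(200674 - 190050*(-40863)) = sqrt(200674 + 7766013150) = sqrt(7766213824) = 8*sqrt(121347091) ≈ 88126.)
(-82 - 5*p)*P(2) + o = (-82 - 5*35)*(1 + 4*2) + 8*sqrt(121347091) = (-82 - 175)*(1 + 8) + 8*sqrt(121347091) = -257*9 + 8*sqrt(121347091) = -2313 + 8*sqrt(121347091)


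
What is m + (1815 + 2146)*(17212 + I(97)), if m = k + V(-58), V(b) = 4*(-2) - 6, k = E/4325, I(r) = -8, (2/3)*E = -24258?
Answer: 294727218363/4325 ≈ 6.8145e+7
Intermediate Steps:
E = -36387 (E = (3/2)*(-24258) = -36387)
k = -36387/4325 ≈ -8.4132
V(b) = -14 (V(b) = -8 - 6 = -14)
m = -96937/4325 (m = -36387/4325 - 14 = -96937/4325 ≈ -22.413)
m + (1815 + 2146)*(17212 + I(97)) = -96937/4325 + (1815 + 2146)*(17212 - 8) = -96937/4325 + 3961*17204 = -96937/4325 + 68145044 = 294727218363/4325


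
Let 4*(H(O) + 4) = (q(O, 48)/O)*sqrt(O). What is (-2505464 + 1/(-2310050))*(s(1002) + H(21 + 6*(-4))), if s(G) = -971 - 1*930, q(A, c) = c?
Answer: 2205131650129581/462010 + 11575494226402*I*sqrt(3)/1155025 ≈ 4.7729e+9 + 1.7358e+7*I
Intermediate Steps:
s(G) = -1901 (s(G) = -971 - 930 = -1901)
H(O) = -4 + 12/sqrt(O) (H(O) = -4 + ((48/O)*sqrt(O))/4 = -4 + (48/sqrt(O))/4 = -4 + 12/sqrt(O))
(-2505464 + 1/(-2310050))*(s(1002) + H(21 + 6*(-4))) = (-2505464 + 1/(-2310050))*(-1901 + (-4 + 12/sqrt(21 + 6*(-4)))) = (-2505464 - 1/2310050)*(-1901 + (-4 + 12/sqrt(21 - 24))) = -5787747113201*(-1901 + (-4 + 12/sqrt(-3)))/2310050 = -5787747113201*(-1901 + (-4 + 12*(-I*sqrt(3)/3)))/2310050 = -5787747113201*(-1901 + (-4 - 4*I*sqrt(3)))/2310050 = -5787747113201*(-1905 - 4*I*sqrt(3))/2310050 = 2205131650129581/462010 + 11575494226402*I*sqrt(3)/1155025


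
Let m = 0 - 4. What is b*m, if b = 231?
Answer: -924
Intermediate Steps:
m = -4
b*m = 231*(-4) = -924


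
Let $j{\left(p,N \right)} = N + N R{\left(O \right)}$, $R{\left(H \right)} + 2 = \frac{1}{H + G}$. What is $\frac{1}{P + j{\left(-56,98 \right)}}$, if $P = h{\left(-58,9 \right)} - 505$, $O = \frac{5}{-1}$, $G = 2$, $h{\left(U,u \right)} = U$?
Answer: $- \frac{3}{2081} \approx -0.0014416$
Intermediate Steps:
$O = -5$ ($O = 5 \left(-1\right) = -5$)
$R{\left(H \right)} = -2 + \frac{1}{2 + H}$ ($R{\left(H \right)} = -2 + \frac{1}{H + 2} = -2 + \frac{1}{2 + H}$)
$j{\left(p,N \right)} = - \frac{4 N}{3}$ ($j{\left(p,N \right)} = N + N \frac{-3 - -10}{2 - 5} = N + N \frac{-3 + 10}{-3} = N + N \left(\left(- \frac{1}{3}\right) 7\right) = N + N \left(- \frac{7}{3}\right) = N - \frac{7 N}{3} = - \frac{4 N}{3}$)
$P = -563$ ($P = -58 - 505 = -563$)
$\frac{1}{P + j{\left(-56,98 \right)}} = \frac{1}{-563 - \frac{392}{3}} = \frac{1}{- \frac{2081}{3}} = - \frac{3}{2081}$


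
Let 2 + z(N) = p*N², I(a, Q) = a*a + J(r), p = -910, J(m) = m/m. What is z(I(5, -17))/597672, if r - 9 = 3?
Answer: -102527/99612 ≈ -1.0293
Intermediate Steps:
r = 12 (r = 9 + 3 = 12)
J(m) = 1
I(a, Q) = 1 + a² (I(a, Q) = a*a + 1 = a² + 1 = 1 + a²)
z(N) = -2 - 910*N²
z(I(5, -17))/597672 = (-2 - 910*(1 + 5²)²)/597672 = (-2 - 910*(1 + 25)²)*(1/597672) = (-2 - 910*26²)*(1/597672) = (-2 - 910*676)*(1/597672) = (-2 - 615160)*(1/597672) = -615162*1/597672 = -102527/99612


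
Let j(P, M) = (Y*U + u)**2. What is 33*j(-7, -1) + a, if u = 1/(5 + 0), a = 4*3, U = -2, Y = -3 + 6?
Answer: 28053/25 ≈ 1122.1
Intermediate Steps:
Y = 3
a = 12
u = 1/5 ≈ 0.20000
j(P, M) = 841/25 (j(P, M) = (3*(-2) + 1/5)**2 = (-6 + 1/5)**2 = (-29/5)**2 = 841/25)
33*j(-7, -1) + a = 33*(841/25) + 12 = 27753/25 + 12 = 28053/25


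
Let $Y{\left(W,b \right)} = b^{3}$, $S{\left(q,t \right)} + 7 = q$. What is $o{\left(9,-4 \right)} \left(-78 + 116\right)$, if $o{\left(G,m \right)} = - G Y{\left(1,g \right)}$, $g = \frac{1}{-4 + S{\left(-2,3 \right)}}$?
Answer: $\frac{342}{2197} \approx 0.15567$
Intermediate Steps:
$S{\left(q,t \right)} = -7 + q$
$g = - \frac{1}{13}$ ($g = \frac{1}{-4 - 9} = \frac{1}{-13} = - \frac{1}{13} \approx -0.076923$)
$o{\left(G,m \right)} = \frac{G}{2197}$ ($o{\left(G,m \right)} = - G \left(- \frac{1}{13}\right)^{3} = - G \left(- \frac{1}{2197}\right) = \frac{G}{2197}$)
$o{\left(9,-4 \right)} \left(-78 + 116\right) = \frac{1}{2197} \cdot 9 \left(-78 + 116\right) = \frac{9}{2197} \cdot 38 = \frac{342}{2197}$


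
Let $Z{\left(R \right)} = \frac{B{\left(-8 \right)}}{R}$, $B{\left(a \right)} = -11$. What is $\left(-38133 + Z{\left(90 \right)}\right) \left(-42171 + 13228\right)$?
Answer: $\frac{99331826083}{90} \approx 1.1037 \cdot 10^{9}$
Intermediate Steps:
$Z{\left(R \right)} = - \frac{11}{R}$
$\left(-38133 + Z{\left(90 \right)}\right) \left(-42171 + 13228\right) = \left(-38133 - \frac{11}{90}\right) \left(-42171 + 13228\right) = \left(-38133 - \frac{11}{90}\right) \left(-28943\right) = \left(- \frac{3431981}{90}\right) \left(-28943\right) = \frac{99331826083}{90}$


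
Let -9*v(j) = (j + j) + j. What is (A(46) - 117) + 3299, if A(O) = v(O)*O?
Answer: 7430/3 ≈ 2476.7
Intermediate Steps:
v(j) = -j/3 (v(j) = -((j + j) + j)/9 = -(2*j + j)/9 = -j/3)
A(O) = -O²/3 (A(O) = (-O/3)*O = -O²/3)
(A(46) - 117) + 3299 = (-⅓*46² - 117) + 3299 = (-⅓*2116 - 117) + 3299 = (-2116/3 - 117) + 3299 = -2467/3 + 3299 = 7430/3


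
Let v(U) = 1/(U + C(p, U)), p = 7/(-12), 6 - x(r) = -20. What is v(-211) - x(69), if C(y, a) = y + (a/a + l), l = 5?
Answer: -64154/2467 ≈ -26.005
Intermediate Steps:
x(r) = 26 (x(r) = 6 - 1*(-20) = 6 + 20 = 26)
p = -7/12 (p = 7*(-1/12) = -7/12 ≈ -0.58333)
C(y, a) = 6 + y (C(y, a) = y + (a/a + 5) = y + (1 + 5) = y + 6 = 6 + y)
v(U) = 1/(65/12 + U) (v(U) = 1/(U + (6 - 7/12)) = 1/(U + 65/12) = 1/(65/12 + U))
v(-211) - x(69) = 12/(65 + 12*(-211)) - 1*26 = 12/(65 - 2532) - 26 = 12/(-2467) - 26 = 12*(-1/2467) - 26 = -12/2467 - 26 = -64154/2467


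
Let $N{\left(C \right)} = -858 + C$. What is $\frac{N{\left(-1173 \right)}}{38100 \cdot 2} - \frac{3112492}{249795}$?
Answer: $- \frac{15845281603}{1268958600} \approx -12.487$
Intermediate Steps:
$\frac{N{\left(-1173 \right)}}{38100 \cdot 2} - \frac{3112492}{249795} = \frac{-858 - 1173}{38100 \cdot 2} - \frac{3112492}{249795} = - \frac{2031}{76200} - \frac{3112492}{249795} = \left(-2031\right) \frac{1}{76200} - \frac{3112492}{249795} = - \frac{677}{25400} - \frac{3112492}{249795} = - \frac{15845281603}{1268958600}$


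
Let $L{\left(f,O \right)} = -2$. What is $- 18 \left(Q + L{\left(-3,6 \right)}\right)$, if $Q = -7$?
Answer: $162$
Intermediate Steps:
$- 18 \left(Q + L{\left(-3,6 \right)}\right) = - 18 \left(-7 - 2\right) = \left(-18\right) \left(-9\right) = 162$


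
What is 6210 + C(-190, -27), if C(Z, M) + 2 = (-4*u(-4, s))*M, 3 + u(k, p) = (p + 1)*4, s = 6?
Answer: 8908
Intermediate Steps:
u(k, p) = 1 + 4*p (u(k, p) = -3 + (p + 1)*4 = -3 + (1 + p)*4 = -3 + (4 + 4*p) = 1 + 4*p)
C(Z, M) = -2 - 100*M (C(Z, M) = -2 + (-4*(1 + 4*6))*M = -2 + (-4*(1 + 24))*M = -2 + (-4*25)*M = -2 - 100*M)
6210 + C(-190, -27) = 6210 + (-2 - 100*(-27)) = 6210 + (-2 + 2700) = 6210 + 2698 = 8908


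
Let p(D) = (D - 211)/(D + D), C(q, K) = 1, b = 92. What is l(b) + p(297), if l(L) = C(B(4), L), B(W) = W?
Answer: 340/297 ≈ 1.1448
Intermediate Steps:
l(L) = 1
p(D) = (-211 + D)/(2*D) (p(D) = (-211 + D)/((2*D)) = (-211 + D)*(1/(2*D)) = (-211 + D)/(2*D))
l(b) + p(297) = 1 + (1/2)*(-211 + 297)/297 = 1 + (1/2)*(1/297)*86 = 1 + 43/297 = 340/297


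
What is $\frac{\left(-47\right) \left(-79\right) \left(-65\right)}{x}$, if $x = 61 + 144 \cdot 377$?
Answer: $- \frac{241345}{54349} \approx -4.4407$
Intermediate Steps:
$x = 54349$ ($x = 61 + 54288 = 54349$)
$\frac{\left(-47\right) \left(-79\right) \left(-65\right)}{x} = \frac{\left(-47\right) \left(-79\right) \left(-65\right)}{54349} = 3713 \left(-65\right) \frac{1}{54349} = \left(-241345\right) \frac{1}{54349} = - \frac{241345}{54349}$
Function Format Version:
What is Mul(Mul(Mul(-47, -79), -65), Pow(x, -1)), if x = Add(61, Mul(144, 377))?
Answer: Rational(-241345, 54349) ≈ -4.4407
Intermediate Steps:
x = 54349 (x = Add(61, 54288) = 54349)
Mul(Mul(Mul(-47, -79), -65), Pow(x, -1)) = Mul(Mul(Mul(-47, -79), -65), Pow(54349, -1)) = Mul(Mul(3713, -65), Rational(1, 54349)) = Mul(-241345, Rational(1, 54349)) = Rational(-241345, 54349)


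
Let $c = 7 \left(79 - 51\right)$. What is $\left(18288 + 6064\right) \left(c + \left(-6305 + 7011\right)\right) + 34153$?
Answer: $21999657$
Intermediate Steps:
$c = 196$ ($c = 7 \cdot 28 = 196$)
$\left(18288 + 6064\right) \left(c + \left(-6305 + 7011\right)\right) + 34153 = \left(18288 + 6064\right) \left(196 + \left(-6305 + 7011\right)\right) + 34153 = 24352 \left(196 + 706\right) + 34153 = 24352 \cdot 902 + 34153 = 21965504 + 34153 = 21999657$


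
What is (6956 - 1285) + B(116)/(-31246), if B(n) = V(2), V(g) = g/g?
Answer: 177196065/31246 ≈ 5671.0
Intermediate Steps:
V(g) = 1
B(n) = 1
(6956 - 1285) + B(116)/(-31246) = (6956 - 1285) + 1/(-31246) = 5671 + 1*(-1/31246) = 5671 - 1/31246 = 177196065/31246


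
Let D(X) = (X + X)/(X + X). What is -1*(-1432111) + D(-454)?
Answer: 1432112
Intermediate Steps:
D(X) = 1 (D(X) = (2*X)/((2*X)) = (2*X)*(1/(2*X)) = 1)
-1*(-1432111) + D(-454) = -1*(-1432111) + 1 = 1432111 + 1 = 1432112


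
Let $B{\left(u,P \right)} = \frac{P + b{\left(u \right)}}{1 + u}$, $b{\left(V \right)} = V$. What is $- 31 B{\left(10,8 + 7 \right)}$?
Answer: $- \frac{775}{11} \approx -70.455$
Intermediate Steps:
$B{\left(u,P \right)} = \frac{P + u}{1 + u}$
$- 31 B{\left(10,8 + 7 \right)} = - 31 \frac{\left(8 + 7\right) + 10}{1 + 10} = - 31 \frac{15 + 10}{11} = - 31 \cdot \frac{1}{11} \cdot 25 = \left(-31\right) \frac{25}{11} = - \frac{775}{11}$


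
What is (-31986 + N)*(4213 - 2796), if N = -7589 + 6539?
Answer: -46812012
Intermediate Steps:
N = -1050
(-31986 + N)*(4213 - 2796) = (-31986 - 1050)*(4213 - 2796) = -33036*1417 = -46812012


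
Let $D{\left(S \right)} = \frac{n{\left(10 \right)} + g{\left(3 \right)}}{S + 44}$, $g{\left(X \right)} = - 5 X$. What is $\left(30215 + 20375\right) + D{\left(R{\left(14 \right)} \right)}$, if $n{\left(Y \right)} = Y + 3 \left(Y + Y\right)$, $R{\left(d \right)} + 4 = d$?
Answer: $\frac{2731915}{54} \approx 50591.0$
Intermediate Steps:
$R{\left(d \right)} = -4 + d$
$n{\left(Y \right)} = 7 Y$ ($n{\left(Y \right)} = Y + 3 \cdot 2 Y = Y + 6 Y = 7 Y$)
$D{\left(S \right)} = \frac{55}{44 + S}$ ($D{\left(S \right)} = \frac{7 \cdot 10 - 15}{S + 44} = \frac{70 - 15}{44 + S} = \frac{55}{44 + S}$)
$\left(30215 + 20375\right) + D{\left(R{\left(14 \right)} \right)} = \left(30215 + 20375\right) + \frac{55}{44 + \left(-4 + 14\right)} = 50590 + \frac{55}{44 + 10} = 50590 + \frac{55}{54} = \frac{2731915}{54}$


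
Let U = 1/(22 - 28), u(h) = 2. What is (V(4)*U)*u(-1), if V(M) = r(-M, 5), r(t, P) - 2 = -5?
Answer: 1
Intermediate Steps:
r(t, P) = -3 (r(t, P) = 2 - 5 = -3)
V(M) = -3
U = -1/6 (U = 1/(-6) = -1/6 ≈ -0.16667)
(V(4)*U)*u(-1) = -3*(-1/6)*2 = (1/2)*2 = 1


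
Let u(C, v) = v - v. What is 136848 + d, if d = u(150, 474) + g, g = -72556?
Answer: 64292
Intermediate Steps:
u(C, v) = 0
d = -72556 (d = 0 - 72556 = -72556)
136848 + d = 136848 - 72556 = 64292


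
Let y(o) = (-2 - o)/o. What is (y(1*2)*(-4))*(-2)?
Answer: -16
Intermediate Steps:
y(o) = (-2 - o)/o
(y(1*2)*(-4))*(-2) = (((-2 - 2)/((1*2)))*(-4))*(-2) = (((-2 - 1*2)/2)*(-4))*(-2) = (((-2 - 2)/2)*(-4))*(-2) = (((½)*(-4))*(-4))*(-2) = -2*(-4)*(-2) = 8*(-2) = -16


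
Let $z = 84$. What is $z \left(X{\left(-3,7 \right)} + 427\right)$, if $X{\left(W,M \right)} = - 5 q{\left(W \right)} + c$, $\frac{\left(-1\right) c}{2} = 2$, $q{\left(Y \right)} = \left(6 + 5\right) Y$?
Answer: $49392$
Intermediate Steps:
$q{\left(Y \right)} = 11 Y$
$c = -4$ ($c = \left(-2\right) 2 = -4$)
$X{\left(W,M \right)} = -4 - 55 W$ ($X{\left(W,M \right)} = - 5 \cdot 11 W - 4 = - 55 W - 4 = -4 - 55 W$)
$z \left(X{\left(-3,7 \right)} + 427\right) = 84 \left(\left(-4 - -165\right) + 427\right) = 84 \left(\left(-4 + 165\right) + 427\right) = 84 \left(161 + 427\right) = 84 \cdot 588 = 49392$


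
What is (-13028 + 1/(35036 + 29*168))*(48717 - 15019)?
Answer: -8760156056127/19954 ≈ -4.3902e+8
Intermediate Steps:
(-13028 + 1/(35036 + 29*168))*(48717 - 15019) = (-13028 + 1/(35036 + 4872))*33698 = (-13028 + 1/39908)*33698 = -519921423/39908*33698 = -8760156056127/19954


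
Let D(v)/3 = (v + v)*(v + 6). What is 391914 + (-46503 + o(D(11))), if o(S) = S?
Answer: 346533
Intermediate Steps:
D(v) = 6*v*(6 + v) (D(v) = 3*((v + v)*(v + 6)) = 3*((2*v)*(6 + v)) = 3*(2*v*(6 + v)) = 6*v*(6 + v))
391914 + (-46503 + o(D(11))) = 391914 + (-46503 + 6*11*(6 + 11)) = 391914 + (-46503 + 6*11*17) = 391914 + (-46503 + 1122) = 391914 - 45381 = 346533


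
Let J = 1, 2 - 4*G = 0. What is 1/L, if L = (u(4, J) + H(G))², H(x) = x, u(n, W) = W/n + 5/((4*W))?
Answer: ¼ ≈ 0.25000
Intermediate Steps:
G = ½ (G = ½ - ¼*0 = ½ + 0 = ½ ≈ 0.50000)
u(n, W) = 5/(4*W) + W/n (u(n, W) = W/n + 5*(1/(4*W)) = W/n + 5/(4*W) = 5/(4*W) + W/n)
L = 4 (L = (((5/4)/1 + 1/4) + ½)² = (((5/4)*1 + 1*(¼)) + ½)² = ((5/4 + ¼) + ½)² = (3/2 + ½)² = 2² = 4)
1/L = 1/4 = ¼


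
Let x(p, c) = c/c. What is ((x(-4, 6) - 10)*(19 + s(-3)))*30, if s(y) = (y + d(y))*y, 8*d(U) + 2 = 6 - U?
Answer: -27405/4 ≈ -6851.3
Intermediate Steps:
x(p, c) = 1
d(U) = 1/2 - U/8 (d(U) = -1/4 + (6 - U)/8 = -1/4 + (3/4 - U/8) = 1/2 - U/8)
s(y) = y*(1/2 + 7*y/8) (s(y) = (y + (1/2 - y/8))*y = (1/2 + 7*y/8)*y = y*(1/2 + 7*y/8))
((x(-4, 6) - 10)*(19 + s(-3)))*30 = ((1 - 10)*(19 + (1/8)*(-3)*(4 + 7*(-3))))*30 = -9*(19 + (1/8)*(-3)*(4 - 21))*30 = -9*(19 + (1/8)*(-3)*(-17))*30 = -9*(19 + 51/8)*30 = -9*203/8*30 = -1827/8*30 = -27405/4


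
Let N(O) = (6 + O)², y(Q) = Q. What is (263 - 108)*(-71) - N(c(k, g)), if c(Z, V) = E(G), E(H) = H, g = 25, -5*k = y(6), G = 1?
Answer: -11054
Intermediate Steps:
k = -6/5 (k = -⅕*6 = -6/5 ≈ -1.2000)
c(Z, V) = 1
(263 - 108)*(-71) - N(c(k, g)) = (263 - 108)*(-71) - (6 + 1)² = 155*(-71) - 1*7² = -11005 - 1*49 = -11005 - 49 = -11054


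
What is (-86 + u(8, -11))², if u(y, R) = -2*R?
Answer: 4096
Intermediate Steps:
(-86 + u(8, -11))² = (-86 - 2*(-11))² = (-86 + 22)² = (-64)² = 4096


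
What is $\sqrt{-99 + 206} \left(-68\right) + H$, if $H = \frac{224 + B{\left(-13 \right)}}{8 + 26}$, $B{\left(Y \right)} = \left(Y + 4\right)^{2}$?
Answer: $\frac{305}{34} - 68 \sqrt{107} \approx -694.43$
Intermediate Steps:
$B{\left(Y \right)} = \left(4 + Y\right)^{2}$
$H = \frac{305}{34}$ ($H = \frac{224 + \left(4 - 13\right)^{2}}{8 + 26} = \frac{224 + \left(-9\right)^{2}}{34} = \left(224 + 81\right) \frac{1}{34} = 305 \cdot \frac{1}{34} = \frac{305}{34} \approx 8.9706$)
$\sqrt{-99 + 206} \left(-68\right) + H = \sqrt{-99 + 206} \left(-68\right) + \frac{305}{34} = \sqrt{107} \left(-68\right) + \frac{305}{34} = - 68 \sqrt{107} + \frac{305}{34} = \frac{305}{34} - 68 \sqrt{107}$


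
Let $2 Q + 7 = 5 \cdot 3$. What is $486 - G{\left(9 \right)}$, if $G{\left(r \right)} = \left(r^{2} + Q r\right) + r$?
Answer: $360$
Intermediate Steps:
$Q = 4$ ($Q = - \frac{7}{2} + \frac{5 \cdot 3}{2} = - \frac{7}{2} + \frac{1}{2} \cdot 15 = - \frac{7}{2} + \frac{15}{2} = 4$)
$G{\left(r \right)} = r^{2} + 5 r$ ($G{\left(r \right)} = \left(r^{2} + 4 r\right) + r = r^{2} + 5 r$)
$486 - G{\left(9 \right)} = 486 - 9 \left(5 + 9\right) = 486 - 9 \cdot 14 = 486 - 126 = 360$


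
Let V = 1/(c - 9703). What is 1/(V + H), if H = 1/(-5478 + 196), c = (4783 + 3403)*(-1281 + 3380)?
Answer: -90706259502/17167429 ≈ -5283.6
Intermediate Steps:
c = 17182414 (c = 8186*2099 = 17182414)
H = -1/5282 (H = 1/(-5282) = -1/5282 ≈ -0.00018932)
V = 1/17172711 (V = 1/(17182414 - 9703) = 1/17172711 ≈ 5.8232e-8)
1/(V + H) = 1/(1/17172711 - 1/5282) = 1/(-17167429/90706259502) = -90706259502/17167429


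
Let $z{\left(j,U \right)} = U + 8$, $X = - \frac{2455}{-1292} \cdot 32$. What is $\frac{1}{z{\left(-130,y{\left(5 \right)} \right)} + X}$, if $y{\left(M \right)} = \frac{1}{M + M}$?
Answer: $\frac{3230}{222563} \approx 0.014513$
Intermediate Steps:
$y{\left(M \right)} = \frac{1}{2 M}$
$X = \frac{19640}{323}$ ($X = \left(-2455\right) \left(- \frac{1}{1292}\right) 32 = \frac{2455}{1292} \cdot 32 = \frac{19640}{323} \approx 60.805$)
$z{\left(j,U \right)} = 8 + U$
$\frac{1}{z{\left(-130,y{\left(5 \right)} \right)} + X} = \frac{1}{\left(8 + \frac{1}{2 \cdot 5}\right) + \frac{19640}{323}} = \frac{1}{\left(8 + \frac{1}{2} \cdot \frac{1}{5}\right) + \frac{19640}{323}} = \frac{1}{\left(8 + \frac{1}{10}\right) + \frac{19640}{323}} = \frac{1}{\frac{81}{10} + \frac{19640}{323}} = \frac{1}{\frac{222563}{3230}} = \frac{3230}{222563}$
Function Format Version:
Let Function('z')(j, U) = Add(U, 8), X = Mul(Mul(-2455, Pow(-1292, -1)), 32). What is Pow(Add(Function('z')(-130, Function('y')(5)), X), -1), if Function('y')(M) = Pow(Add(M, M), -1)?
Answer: Rational(3230, 222563) ≈ 0.014513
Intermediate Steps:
Function('y')(M) = Mul(Rational(1, 2), Pow(M, -1)) (Function('y')(M) = Pow(Mul(2, M), -1) = Mul(Rational(1, 2), Pow(M, -1)))
X = Rational(19640, 323) (X = Mul(Mul(-2455, Rational(-1, 1292)), 32) = Mul(Rational(2455, 1292), 32) = Rational(19640, 323) ≈ 60.805)
Function('z')(j, U) = Add(8, U)
Pow(Add(Function('z')(-130, Function('y')(5)), X), -1) = Pow(Add(Add(8, Mul(Rational(1, 2), Pow(5, -1))), Rational(19640, 323)), -1) = Pow(Add(Add(8, Mul(Rational(1, 2), Rational(1, 5))), Rational(19640, 323)), -1) = Pow(Add(Add(8, Rational(1, 10)), Rational(19640, 323)), -1) = Pow(Add(Rational(81, 10), Rational(19640, 323)), -1) = Pow(Rational(222563, 3230), -1) = Rational(3230, 222563)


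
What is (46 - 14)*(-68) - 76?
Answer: -2252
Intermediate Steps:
(46 - 14)*(-68) - 76 = 32*(-68) - 76 = -2176 - 76 = -2252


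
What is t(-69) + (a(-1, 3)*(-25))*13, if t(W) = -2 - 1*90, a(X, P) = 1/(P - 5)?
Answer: 141/2 ≈ 70.500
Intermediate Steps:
a(X, P) = 1/(-5 + P)
t(W) = -92 (t(W) = -2 - 90 = -92)
t(-69) + (a(-1, 3)*(-25))*13 = -92 + (-25/(-5 + 3))*13 = -92 + (-25/(-2))*13 = -92 - ½*(-25)*13 = -92 + (25/2)*13 = -92 + 325/2 = 141/2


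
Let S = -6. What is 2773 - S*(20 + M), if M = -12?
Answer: 2821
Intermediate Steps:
2773 - S*(20 + M) = 2773 - (-6)*(20 - 12) = 2773 - (-6)*8 = 2773 - 1*(-48) = 2773 + 48 = 2821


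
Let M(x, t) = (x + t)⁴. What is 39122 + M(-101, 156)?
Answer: 9189747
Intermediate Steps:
M(x, t) = (t + x)⁴
39122 + M(-101, 156) = 39122 + (156 - 101)⁴ = 39122 + 55⁴ = 39122 + 9150625 = 9189747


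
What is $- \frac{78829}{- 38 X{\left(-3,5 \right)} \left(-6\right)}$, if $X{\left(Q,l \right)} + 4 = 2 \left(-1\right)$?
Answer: $\frac{78829}{1368} \approx 57.624$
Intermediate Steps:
$X{\left(Q,l \right)} = -6$ ($X{\left(Q,l \right)} = -4 + 2 \left(-1\right) = -4 - 2 = -6$)
$- \frac{78829}{- 38 X{\left(-3,5 \right)} \left(-6\right)} = - \frac{78829}{\left(-38\right) \left(-6\right) \left(-6\right)} = - \frac{78829}{228 \left(-6\right)} = - \frac{78829}{-1368} = \left(-78829\right) \left(- \frac{1}{1368}\right) = \frac{78829}{1368}$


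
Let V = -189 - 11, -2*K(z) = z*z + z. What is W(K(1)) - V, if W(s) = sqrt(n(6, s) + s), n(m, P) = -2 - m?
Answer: 200 + 3*I ≈ 200.0 + 3.0*I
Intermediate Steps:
K(z) = -z/2 - z**2/2 (K(z) = -(z*z + z)/2 = -(z**2 + z)/2 = -(z + z**2)/2 = -z/2 - z**2/2)
W(s) = sqrt(-8 + s) (W(s) = sqrt((-2 - 1*6) + s) = sqrt((-2 - 6) + s) = sqrt(-8 + s))
V = -200
W(K(1)) - V = sqrt(-8 - 1/2*1*(1 + 1)) - 1*(-200) = sqrt(-8 - 1/2*1*2) + 200 = sqrt(-8 - 1) + 200 = sqrt(-9) + 200 = 3*I + 200 = 200 + 3*I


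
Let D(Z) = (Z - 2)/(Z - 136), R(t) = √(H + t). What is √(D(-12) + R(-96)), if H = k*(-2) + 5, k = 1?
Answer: √(518 + 5476*I*√93)/74 ≈ 2.2067 + 2.1851*I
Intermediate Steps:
H = 3 (H = 1*(-2) + 5 = -2 + 5 = 3)
R(t) = √(3 + t)
D(Z) = (-2 + Z)/(-136 + Z)
√(D(-12) + R(-96)) = √((-2 - 12)/(-136 - 12) + √(3 - 96)) = √(-14/(-148) + √(-93)) = √(-1/148*(-14) + I*√93) = √(7/74 + I*√93)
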